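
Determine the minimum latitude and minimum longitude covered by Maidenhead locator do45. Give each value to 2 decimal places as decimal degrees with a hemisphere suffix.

55.00° N, 112.00° W

Field D=3, O=14: +3·20° lon, +14·10° lat → SW at lon -120°, lat 50°.
Square 4, 5: +4·2° lon, +5·1° lat → SW at lon -112°, lat 55°.
latitude 55.00° N, longitude 112.00° W.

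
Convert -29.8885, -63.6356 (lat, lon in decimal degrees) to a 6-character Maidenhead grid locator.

Offset from 180°W / 90°S: lon 116.3644°, lat 60.1115°.
Field (20°×10°, letters A–R): 116.3644/20 → 5 → F, 60.1115/10 → 6 → G; chars FG.
Square (2°×1°, digits 0–9): 16.3644/2 → 8, 0.1115/1 → 0; chars 80.
Subsquare (5′×2.5′, letters a–x): 0.3644/0.0833333 → 4 → e, 0.1115/0.0416667 → 2 → c; chars ec.

FG80ec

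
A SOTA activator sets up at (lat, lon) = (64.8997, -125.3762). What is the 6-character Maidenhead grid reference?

Offset from 180°W / 90°S: lon 54.6238°, lat 154.8997°.
Field: 54.6238/20 → 2 → C, 154.8997/10 → 15 → P; chars CP.
Square: 14.6238/2 → 7, 4.8997/1 → 4; chars 74.
Subsquare: 0.6238/0.0833333 → 7 → h, 0.8997/0.0416667 → 21 → v; chars hv.

CP74hv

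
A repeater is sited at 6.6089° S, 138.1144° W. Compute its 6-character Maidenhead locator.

CI03wj

Offset from 180°W / 90°S: lon 41.8856°, lat 83.3911°.
Field: 41.8856/20 → 2 → C, 83.3911/10 → 8 → I; chars CI.
Square: 1.8856/2 → 0, 3.3911/1 → 3; chars 03.
Subsquare: 1.8856/0.0833333 → 22 → w, 0.3911/0.0416667 → 9 → j; chars wj.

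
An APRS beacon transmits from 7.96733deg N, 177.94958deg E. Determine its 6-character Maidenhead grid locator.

RJ87xx

Shift to the Maidenhead origin (180°W, 90°S): lon 357.9496, lat 97.9673.
Field (20°×10°, letters A–R): 357.9496/20 → 17 → R, 97.9673/10 → 9 → J; chars RJ.
Square (2°×1°, digits 0–9): 17.9496/2 → 8, 7.9673/1 → 7; chars 87.
Subsquare (5′×2.5′, letters a–x): 1.9496/0.0833333 → 23 → x, 0.9673/0.0416667 → 23 → x; chars xx.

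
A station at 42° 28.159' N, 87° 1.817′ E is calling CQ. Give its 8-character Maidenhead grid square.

Shift to the Maidenhead origin (180°W, 90°S): lon 267.03028, lat 132.46932.
Field: lon ⌊267.03028/20⌋ = 13 → N; lat ⌊132.46932/10⌋ = 13 → N.
Square: lon ⌊7.03028/2⌋ = 3; lat ⌊2.46932/1⌋ = 2.
Subsquare: lon ⌊1.03028/0.0833333⌋ = 12 → m; lat ⌊0.46932/0.0416667⌋ = 11 → l.
Extended square: lon ⌊0.03028/0.00833333⌋ = 3; lat ⌊0.01098/0.00416667⌋ = 2.

NN32ml32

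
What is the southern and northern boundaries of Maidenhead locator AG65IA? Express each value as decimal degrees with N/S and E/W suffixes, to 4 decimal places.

Field A=0, G=6: +0·20° lon, +6·10° lat → SW at lon -180°, lat -30°.
Square 6, 5: +6·2° lon, +5·1° lat → SW at lon -168°, lat -25°.
Subsquare i=8, a=0: +8·0.0833333° lon, +0·0.0416667° lat → SW at lon -167.333°, lat -25°.
Cell spans 0.0833333° lon × 0.0416667° lat.
south 25.0000° S, north 24.9583° S.

25.0000° S, 24.9583° S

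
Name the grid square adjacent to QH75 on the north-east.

Longitude square 7; +1 → 8.
Latitude square 5; +1 → 6.

QH86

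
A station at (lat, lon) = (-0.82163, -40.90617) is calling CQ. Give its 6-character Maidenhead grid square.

GI99ne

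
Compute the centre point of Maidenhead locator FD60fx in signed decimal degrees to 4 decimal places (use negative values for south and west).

Field F=5, D=3: +5·20° lon, +3·10° lat → SW at lon -80°, lat -60°.
Square 6, 0: +6·2° lon, +0·1° lat → SW at lon -68°, lat -60°.
Subsquare f=5, x=23: +5·0.0833333° lon, +23·0.0416667° lat → SW at lon -67.5833°, lat -59.0417°.
Cell spans 0.0833333° lon × 0.0416667° lat. Centre is SW corner plus half of each.
latitude -59.0208, longitude -67.5417.

-59.0208, -67.5417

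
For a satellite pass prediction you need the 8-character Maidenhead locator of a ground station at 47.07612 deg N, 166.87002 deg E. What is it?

RN37kb48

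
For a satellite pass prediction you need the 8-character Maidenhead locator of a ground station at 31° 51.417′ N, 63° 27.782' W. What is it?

Add 180° to longitude and 90° to latitude: 116.53697, 121.85695.
Field: 116.53697/20 → 5 → F, 121.85695/10 → 12 → M; chars FM.
Square: 16.53697/2 → 8, 1.85695/1 → 1; chars 81.
Subsquare: 0.53697/0.0833333 → 6 → g, 0.85695/0.0416667 → 20 → u; chars gu.
Extended square: 0.03697/0.00833333 → 4, 0.02362/0.00416667 → 5; chars 45.

FM81gu45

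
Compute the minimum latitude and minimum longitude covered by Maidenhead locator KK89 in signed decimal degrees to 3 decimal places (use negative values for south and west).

Field K=10, K=10: +10·20° lon, +10·10° lat → SW at lon 20°, lat 10°.
Square 8, 9: +8·2° lon, +9·1° lat → SW at lon 36°, lat 19°.
latitude 19.000, longitude 36.000.

19.000, 36.000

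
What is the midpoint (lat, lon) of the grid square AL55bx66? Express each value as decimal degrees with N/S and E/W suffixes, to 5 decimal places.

25.98542° N, 169.86250° W

Field A=0, L=11: +0·20° lon, +11·10° lat → SW at lon -180°, lat 20°.
Square 5, 5: +5·2° lon, +5·1° lat → SW at lon -170°, lat 25°.
Subsquare b=1, x=23: +1·0.0833333° lon, +23·0.0416667° lat → SW at lon -169.917°, lat 25.9583°.
Extended square 6, 6: +6·0.00833333° lon, +6·0.00416667° lat → SW at lon -169.867°, lat 25.9833°.
Cell spans 0.00833333° lon × 0.00416667° lat. Centre is SW corner plus half of each.
latitude 25.98542° N, longitude 169.86250° W.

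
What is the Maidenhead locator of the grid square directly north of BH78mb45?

BH78mb46

Latitude extended square 5; +1 → 6.
The longitude characters are unchanged.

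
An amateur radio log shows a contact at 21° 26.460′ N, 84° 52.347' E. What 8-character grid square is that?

Offset from 180°W / 90°S: lon 264.87245°, lat 111.44100°.
Field (20°×10°, letters A–R): lon ⌊264.87245/20⌋ = 13 → N; lat ⌊111.44100/10⌋ = 11 → L.
Square (2°×1°, digits 0–9): lon ⌊4.87245/2⌋ = 2; lat ⌊1.44100/1⌋ = 1.
Subsquare (5′×2.5′, letters a–x): lon ⌊0.87245/0.0833333⌋ = 10 → k; lat ⌊0.44100/0.0416667⌋ = 10 → k.
Extended square (30″×15″, digits 0–9): lon ⌊0.03912/0.00833333⌋ = 4; lat ⌊0.02433/0.00416667⌋ = 5.

NL21kk45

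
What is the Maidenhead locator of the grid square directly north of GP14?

Latitude square 4; +1 → 5.
The longitude characters are unchanged.

GP15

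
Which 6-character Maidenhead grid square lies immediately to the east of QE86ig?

QE86jg

Longitude subsquare i = 8; +1 → 9 = j.
The latitude characters are unchanged.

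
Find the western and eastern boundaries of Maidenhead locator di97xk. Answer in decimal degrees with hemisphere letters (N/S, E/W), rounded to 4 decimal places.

100.0833° W, 100.0000° W

Field D=3, I=8: +3·20° lon, +8·10° lat → SW at lon -120°, lat -10°.
Square 9, 7: +9·2° lon, +7·1° lat → SW at lon -102°, lat -3°.
Subsquare x=23, k=10: +23·0.0833333° lon, +10·0.0416667° lat → SW at lon -100.083°, lat -2.58333°.
Cell spans 0.0833333° lon × 0.0416667° lat.
west 100.0833° W, east 100.0000° W.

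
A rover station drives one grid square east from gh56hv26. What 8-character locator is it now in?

GH56hv36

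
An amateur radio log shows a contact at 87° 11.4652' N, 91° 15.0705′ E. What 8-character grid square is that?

NR57pe05

Add 180° to longitude and 90° to latitude: 271.25117, 177.19109.
Field (20°×10°, letters A–R): lon ⌊271.25117/20⌋ = 13 → N; lat ⌊177.19109/10⌋ = 17 → R.
Square (2°×1°, digits 0–9): lon ⌊11.25117/2⌋ = 5; lat ⌊7.19109/1⌋ = 7.
Subsquare (5′×2.5′, letters a–x): lon ⌊1.25117/0.0833333⌋ = 15 → p; lat ⌊0.19109/0.0416667⌋ = 4 → e.
Extended square (30″×15″, digits 0–9): lon ⌊0.00117/0.00833333⌋ = 0; lat ⌊0.02442/0.00416667⌋ = 5.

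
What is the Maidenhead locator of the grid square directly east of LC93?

Longitude square 9; +1 → 10, wraps to 0, carry into field.
Longitude field L = 11; +1 → 12 = M.
The latitude characters are unchanged.

MC03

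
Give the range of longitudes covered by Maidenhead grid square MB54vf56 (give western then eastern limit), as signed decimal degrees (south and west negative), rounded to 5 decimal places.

Field M=12, B=1: +12·20° lon, +1·10° lat → SW at lon 60°, lat -80°.
Square 5, 4: +5·2° lon, +4·1° lat → SW at lon 70°, lat -76°.
Subsquare v=21, f=5: +21·0.0833333° lon, +5·0.0416667° lat → SW at lon 71.75°, lat -75.7917°.
Extended square 5, 6: +5·0.00833333° lon, +6·0.00416667° lat → SW at lon 71.7917°, lat -75.7667°.
Cell spans 0.00833333° lon × 0.00416667° lat.
west 71.79167, east 71.80000.

71.79167, 71.80000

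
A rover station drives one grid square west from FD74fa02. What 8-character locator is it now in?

FD74ea92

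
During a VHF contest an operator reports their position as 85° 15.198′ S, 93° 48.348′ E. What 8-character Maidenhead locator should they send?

NA64vr69

Offset from 180°W / 90°S: lon 273.80580°, lat 4.74670°.
Field: 273.80580/20 → 13 → N, 4.74670/10 → 0 → A; chars NA.
Square: 13.80580/2 → 6, 4.74670/1 → 4; chars 64.
Subsquare: 1.80580/0.0833333 → 21 → v, 0.74670/0.0416667 → 17 → r; chars vr.
Extended square: 0.05580/0.00833333 → 6, 0.03837/0.00416667 → 9; chars 69.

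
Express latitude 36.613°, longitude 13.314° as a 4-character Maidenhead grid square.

JM66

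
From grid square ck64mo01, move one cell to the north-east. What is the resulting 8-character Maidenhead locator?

CK64mo12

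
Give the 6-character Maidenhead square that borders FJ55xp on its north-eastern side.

Longitude subsquare x = 23; +1 → 24, wraps to 0 = a, carry into square.
Longitude square 5; +1 → 6.
Latitude subsquare p = 15; +1 → 16 = q.

FJ65aq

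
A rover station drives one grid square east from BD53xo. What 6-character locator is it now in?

BD63ao

Longitude subsquare x = 23; +1 → 24, wraps to 0 = a, carry into square.
Longitude square 5; +1 → 6.
The latitude characters are unchanged.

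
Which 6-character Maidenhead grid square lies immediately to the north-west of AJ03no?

AJ03mp

Longitude subsquare n = 13; −1 → 12 = m.
Latitude subsquare o = 14; +1 → 15 = p.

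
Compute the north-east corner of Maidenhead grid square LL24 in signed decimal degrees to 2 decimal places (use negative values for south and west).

25.00, 46.00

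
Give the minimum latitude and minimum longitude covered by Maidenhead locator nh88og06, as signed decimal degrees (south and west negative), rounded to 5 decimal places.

Field N=13, H=7: +13·20° lon, +7·10° lat → SW at lon 80°, lat -20°.
Square 8, 8: +8·2° lon, +8·1° lat → SW at lon 96°, lat -12°.
Subsquare o=14, g=6: +14·0.0833333° lon, +6·0.0416667° lat → SW at lon 97.1667°, lat -11.75°.
Extended square 0, 6: +0·0.00833333° lon, +6·0.00416667° lat → SW at lon 97.1667°, lat -11.725°.
latitude -11.72500, longitude 97.16667.

-11.72500, 97.16667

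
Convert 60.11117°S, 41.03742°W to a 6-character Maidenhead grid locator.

GC99lv

Add 180° to longitude and 90° to latitude: 138.9626, 29.8888.
Field (20°×10°, letters A–R): lon ⌊138.9626/20⌋ = 6 → G; lat ⌊29.8888/10⌋ = 2 → C.
Square (2°×1°, digits 0–9): lon ⌊18.9626/2⌋ = 9; lat ⌊9.8888/1⌋ = 9.
Subsquare (5′×2.5′, letters a–x): lon ⌊0.9626/0.0833333⌋ = 11 → l; lat ⌊0.8888/0.0416667⌋ = 21 → v.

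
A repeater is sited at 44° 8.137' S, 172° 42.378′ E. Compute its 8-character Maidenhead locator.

RE65iu47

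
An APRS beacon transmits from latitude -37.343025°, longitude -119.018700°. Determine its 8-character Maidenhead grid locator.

Shift to the Maidenhead origin (180°W, 90°S): lon 60.98130, lat 52.65698.
Field: 60.98130/20 → 3 → D, 52.65698/10 → 5 → F; chars DF.
Square: 0.98130/2 → 0, 2.65698/1 → 2; chars 02.
Subsquare: 0.98130/0.0833333 → 11 → l, 0.65698/0.0416667 → 15 → p; chars lp.
Extended square: 0.06463/0.00833333 → 7, 0.03198/0.00416667 → 7; chars 77.

DF02lp77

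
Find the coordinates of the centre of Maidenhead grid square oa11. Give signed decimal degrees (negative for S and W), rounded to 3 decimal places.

-88.500, 103.000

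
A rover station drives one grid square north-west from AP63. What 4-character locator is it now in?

AP54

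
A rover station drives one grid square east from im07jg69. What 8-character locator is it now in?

Longitude extended square 6; +1 → 7.
The latitude characters are unchanged.

IM07jg79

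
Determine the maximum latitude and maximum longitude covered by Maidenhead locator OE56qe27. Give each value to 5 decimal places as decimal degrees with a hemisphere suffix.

43.80000° S, 111.35833° E

Field O=14, E=4: +14·20° lon, +4·10° lat → SW at lon 100°, lat -50°.
Square 5, 6: +5·2° lon, +6·1° lat → SW at lon 110°, lat -44°.
Subsquare q=16, e=4: +16·0.0833333° lon, +4·0.0416667° lat → SW at lon 111.333°, lat -43.8333°.
Extended square 2, 7: +2·0.00833333° lon, +7·0.00416667° lat → SW at lon 111.35°, lat -43.8042°.
Cell spans 0.00833333° lon × 0.00416667° lat. NE corner is SW corner plus one full cell.
latitude 43.80000° S, longitude 111.35833° E.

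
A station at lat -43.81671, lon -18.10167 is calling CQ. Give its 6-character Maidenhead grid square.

IE06we

Add 180° to longitude and 90° to latitude: 161.8983, 46.1833.
Field: lon ⌊161.8983/20⌋ = 8 → I; lat ⌊46.1833/10⌋ = 4 → E.
Square: lon ⌊1.8983/2⌋ = 0; lat ⌊6.1833/1⌋ = 6.
Subsquare: lon ⌊1.8983/0.0833333⌋ = 22 → w; lat ⌊0.1833/0.0416667⌋ = 4 → e.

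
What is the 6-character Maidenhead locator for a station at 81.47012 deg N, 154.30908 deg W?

Add 180° to longitude and 90° to latitude: 25.6909, 171.4701.
Field: lon ⌊25.6909/20⌋ = 1 → B; lat ⌊171.4701/10⌋ = 17 → R.
Square: lon ⌊5.6909/2⌋ = 2; lat ⌊1.4701/1⌋ = 1.
Subsquare: lon ⌊1.6909/0.0833333⌋ = 20 → u; lat ⌊0.4701/0.0416667⌋ = 11 → l.

BR21ul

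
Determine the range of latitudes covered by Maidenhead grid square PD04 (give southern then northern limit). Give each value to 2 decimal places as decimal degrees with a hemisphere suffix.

56.00° S, 55.00° S

Field P=15, D=3: +15·20° lon, +3·10° lat → SW at lon 120°, lat -60°.
Square 0, 4: +0·2° lon, +4·1° lat → SW at lon 120°, lat -56°.
Cell spans 2° lon × 1° lat.
south 56.00° S, north 55.00° S.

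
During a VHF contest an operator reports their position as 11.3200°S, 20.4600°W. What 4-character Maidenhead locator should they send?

HH98

Shift to the Maidenhead origin (180°W, 90°S): lon 159.54, lat 78.68.
Field: 159.54/20 → 7 → H, 78.68/10 → 7 → H; chars HH.
Square: 19.54/2 → 9, 8.68/1 → 8; chars 98.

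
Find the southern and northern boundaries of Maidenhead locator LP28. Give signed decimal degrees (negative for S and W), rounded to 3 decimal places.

68.000, 69.000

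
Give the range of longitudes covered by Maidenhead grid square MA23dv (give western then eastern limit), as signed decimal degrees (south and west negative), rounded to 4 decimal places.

64.2500, 64.3333

Field M=12, A=0: +12·20° lon, +0·10° lat → SW at lon 60°, lat -90°.
Square 2, 3: +2·2° lon, +3·1° lat → SW at lon 64°, lat -87°.
Subsquare d=3, v=21: +3·0.0833333° lon, +21·0.0416667° lat → SW at lon 64.25°, lat -86.125°.
Cell spans 0.0833333° lon × 0.0416667° lat.
west 64.2500, east 64.3333.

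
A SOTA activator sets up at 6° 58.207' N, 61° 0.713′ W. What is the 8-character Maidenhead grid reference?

FJ96lx82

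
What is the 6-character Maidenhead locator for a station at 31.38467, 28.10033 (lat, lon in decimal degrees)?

Shift to the Maidenhead origin (180°W, 90°S): lon 208.1003, lat 121.3847.
Field: 208.1003/20 → 10 → K, 121.3847/10 → 12 → M; chars KM.
Square: 8.1003/2 → 4, 1.3847/1 → 1; chars 41.
Subsquare: 0.1003/0.0833333 → 1 → b, 0.3847/0.0416667 → 9 → j; chars bj.

KM41bj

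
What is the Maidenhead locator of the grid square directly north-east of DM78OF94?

DM78pf05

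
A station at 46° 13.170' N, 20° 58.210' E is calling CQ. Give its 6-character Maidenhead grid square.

KN06lf

Shift to the Maidenhead origin (180°W, 90°S): lon 200.9702, lat 136.2195.
Field: 200.9702/20 → 10 → K, 136.2195/10 → 13 → N; chars KN.
Square: 0.9702/2 → 0, 6.2195/1 → 6; chars 06.
Subsquare: 0.9702/0.0833333 → 11 → l, 0.2195/0.0416667 → 5 → f; chars lf.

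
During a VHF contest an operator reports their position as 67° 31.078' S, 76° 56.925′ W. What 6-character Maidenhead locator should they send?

Offset from 180°W / 90°S: lon 103.0512°, lat 22.4820°.
Field (20°×10°, letters A–R): lon ⌊103.0512/20⌋ = 5 → F; lat ⌊22.4820/10⌋ = 2 → C.
Square (2°×1°, digits 0–9): lon ⌊3.0512/2⌋ = 1; lat ⌊2.4820/1⌋ = 2.
Subsquare (5′×2.5′, letters a–x): lon ⌊1.0512/0.0833333⌋ = 12 → m; lat ⌊0.4820/0.0416667⌋ = 11 → l.

FC12ml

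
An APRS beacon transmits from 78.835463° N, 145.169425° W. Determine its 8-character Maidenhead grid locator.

Add 180° to longitude and 90° to latitude: 34.83058, 168.83546.
Field: lon ⌊34.83058/20⌋ = 1 → B; lat ⌊168.83546/10⌋ = 16 → Q.
Square: lon ⌊14.83058/2⌋ = 7; lat ⌊8.83546/1⌋ = 8.
Subsquare: lon ⌊0.83058/0.0833333⌋ = 9 → j; lat ⌊0.83546/0.0416667⌋ = 20 → u.
Extended square: lon ⌊0.08058/0.00833333⌋ = 9; lat ⌊0.00213/0.00416667⌋ = 0.

BQ78ju90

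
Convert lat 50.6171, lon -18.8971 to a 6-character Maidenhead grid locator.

IO00no

Shift to the Maidenhead origin (180°W, 90°S): lon 161.1029, lat 140.6171.
Field: lon ⌊161.1029/20⌋ = 8 → I; lat ⌊140.6171/10⌋ = 14 → O.
Square: lon ⌊1.1029/2⌋ = 0; lat ⌊0.6171/1⌋ = 0.
Subsquare: lon ⌊1.1029/0.0833333⌋ = 13 → n; lat ⌊0.6171/0.0416667⌋ = 14 → o.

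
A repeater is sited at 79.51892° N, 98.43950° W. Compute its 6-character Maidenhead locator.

EQ09sm

Add 180° to longitude and 90° to latitude: 81.5605, 169.5189.
Field: lon ⌊81.5605/20⌋ = 4 → E; lat ⌊169.5189/10⌋ = 16 → Q.
Square: lon ⌊1.5605/2⌋ = 0; lat ⌊9.5189/1⌋ = 9.
Subsquare: lon ⌊1.5605/0.0833333⌋ = 18 → s; lat ⌊0.5189/0.0416667⌋ = 12 → m.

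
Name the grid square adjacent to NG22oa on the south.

Latitude subsquare a = 0; −1 → -1, wraps to 23 = x, carry into square.
Latitude square 2; −1 → 1.
The longitude characters are unchanged.

NG21ox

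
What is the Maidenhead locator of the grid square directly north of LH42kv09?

Latitude extended square 9; +1 → 10, wraps to 0, carry into subsquare.
Latitude subsquare v = 21; +1 → 22 = w.
The longitude characters are unchanged.

LH42kw00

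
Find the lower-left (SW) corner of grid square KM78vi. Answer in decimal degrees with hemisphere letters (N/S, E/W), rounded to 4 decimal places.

38.3333° N, 35.7500° E

Field K=10, M=12: +10·20° lon, +12·10° lat → SW at lon 20°, lat 30°.
Square 7, 8: +7·2° lon, +8·1° lat → SW at lon 34°, lat 38°.
Subsquare v=21, i=8: +21·0.0833333° lon, +8·0.0416667° lat → SW at lon 35.75°, lat 38.3333°.
latitude 38.3333° N, longitude 35.7500° E.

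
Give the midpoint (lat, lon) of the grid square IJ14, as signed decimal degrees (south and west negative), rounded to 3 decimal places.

Field I=8, J=9: +8·20° lon, +9·10° lat → SW at lon -20°, lat 0°.
Square 1, 4: +1·2° lon, +4·1° lat → SW at lon -18°, lat 4°.
Cell spans 2° lon × 1° lat. Centre is SW corner plus half of each.
latitude 4.500, longitude -17.000.

4.500, -17.000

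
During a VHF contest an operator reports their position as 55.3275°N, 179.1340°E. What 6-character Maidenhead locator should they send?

RO95nh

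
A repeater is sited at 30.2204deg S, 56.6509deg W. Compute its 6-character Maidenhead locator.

Add 180° to longitude and 90° to latitude: 123.3491, 59.7796.
Field: 123.3491/20 → 6 → G, 59.7796/10 → 5 → F; chars GF.
Square: 3.3491/2 → 1, 9.7796/1 → 9; chars 19.
Subsquare: 1.3491/0.0833333 → 16 → q, 0.7796/0.0416667 → 18 → s; chars qs.

GF19qs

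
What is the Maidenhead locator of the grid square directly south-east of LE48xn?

Longitude subsquare x = 23; +1 → 24, wraps to 0 = a, carry into square.
Longitude square 4; +1 → 5.
Latitude subsquare n = 13; −1 → 12 = m.

LE58am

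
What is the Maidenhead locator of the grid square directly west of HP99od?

Longitude subsquare o = 14; −1 → 13 = n.
The latitude characters are unchanged.

HP99nd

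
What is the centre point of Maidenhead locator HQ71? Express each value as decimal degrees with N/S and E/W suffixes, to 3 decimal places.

71.500° N, 25.000° W

Field H=7, Q=16: +7·20° lon, +16·10° lat → SW at lon -40°, lat 70°.
Square 7, 1: +7·2° lon, +1·1° lat → SW at lon -26°, lat 71°.
Cell spans 2° lon × 1° lat. Centre is SW corner plus half of each.
latitude 71.500° N, longitude 25.000° W.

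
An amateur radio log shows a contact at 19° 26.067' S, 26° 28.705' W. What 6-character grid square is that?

Shift to the Maidenhead origin (180°W, 90°S): lon 153.5216, lat 70.5656.
Field: 153.5216/20 → 7 → H, 70.5656/10 → 7 → H; chars HH.
Square: 13.5216/2 → 6, 0.5656/1 → 0; chars 60.
Subsquare: 1.5216/0.0833333 → 18 → s, 0.5656/0.0416667 → 13 → n; chars sn.

HH60sn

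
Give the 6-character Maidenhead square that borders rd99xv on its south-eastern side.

AD09au

Longitude subsquare x = 23; +1 → 24, wraps to 0 = a, carry into square.
Longitude square 9; +1 → 10, wraps to 0, carry into field.
Longitude field R = 17; +1 → 18, wraps to 0 = A, wrapping around the antimeridian.
Latitude subsquare v = 21; −1 → 20 = u.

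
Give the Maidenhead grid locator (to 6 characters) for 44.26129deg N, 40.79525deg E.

LN04jg

Offset from 180°W / 90°S: lon 220.7953°, lat 134.2613°.
Field: lon ⌊220.7953/20⌋ = 11 → L; lat ⌊134.2613/10⌋ = 13 → N.
Square: lon ⌊0.7953/2⌋ = 0; lat ⌊4.2613/1⌋ = 4.
Subsquare: lon ⌊0.7953/0.0833333⌋ = 9 → j; lat ⌊0.2613/0.0416667⌋ = 6 → g.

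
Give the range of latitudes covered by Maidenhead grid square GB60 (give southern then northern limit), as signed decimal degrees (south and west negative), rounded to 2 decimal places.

-80.00, -79.00

Field G=6, B=1: +6·20° lon, +1·10° lat → SW at lon -60°, lat -80°.
Square 6, 0: +6·2° lon, +0·1° lat → SW at lon -48°, lat -80°.
Cell spans 2° lon × 1° lat.
south -80.00, north -79.00.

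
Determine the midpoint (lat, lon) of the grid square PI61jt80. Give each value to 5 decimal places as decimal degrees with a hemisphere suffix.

8.20625° S, 132.82083° E

Field P=15, I=8: +15·20° lon, +8·10° lat → SW at lon 120°, lat -10°.
Square 6, 1: +6·2° lon, +1·1° lat → SW at lon 132°, lat -9°.
Subsquare j=9, t=19: +9·0.0833333° lon, +19·0.0416667° lat → SW at lon 132.75°, lat -8.20833°.
Extended square 8, 0: +8·0.00833333° lon, +0·0.00416667° lat → SW at lon 132.817°, lat -8.20833°.
Cell spans 0.00833333° lon × 0.00416667° lat. Centre is SW corner plus half of each.
latitude 8.20625° S, longitude 132.82083° E.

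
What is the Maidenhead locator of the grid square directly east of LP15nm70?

Longitude extended square 7; +1 → 8.
The latitude characters are unchanged.

LP15nm80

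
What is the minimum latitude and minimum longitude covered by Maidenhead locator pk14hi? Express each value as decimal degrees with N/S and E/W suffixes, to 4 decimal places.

14.3333° N, 122.5833° E

Field P=15, K=10: +15·20° lon, +10·10° lat → SW at lon 120°, lat 10°.
Square 1, 4: +1·2° lon, +4·1° lat → SW at lon 122°, lat 14°.
Subsquare h=7, i=8: +7·0.0833333° lon, +8·0.0416667° lat → SW at lon 122.583°, lat 14.3333°.
latitude 14.3333° N, longitude 122.5833° E.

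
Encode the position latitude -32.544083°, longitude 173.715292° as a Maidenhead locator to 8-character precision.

RF67uk59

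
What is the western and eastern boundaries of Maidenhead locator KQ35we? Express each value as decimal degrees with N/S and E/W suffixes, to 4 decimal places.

27.8333° E, 27.9167° E

Field K=10, Q=16: +10·20° lon, +16·10° lat → SW at lon 20°, lat 70°.
Square 3, 5: +3·2° lon, +5·1° lat → SW at lon 26°, lat 75°.
Subsquare w=22, e=4: +22·0.0833333° lon, +4·0.0416667° lat → SW at lon 27.8333°, lat 75.1667°.
Cell spans 0.0833333° lon × 0.0416667° lat.
west 27.8333° E, east 27.9167° E.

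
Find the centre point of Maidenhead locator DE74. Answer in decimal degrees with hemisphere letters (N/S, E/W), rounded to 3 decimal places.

45.500° S, 105.000° W

Field D=3, E=4: +3·20° lon, +4·10° lat → SW at lon -120°, lat -50°.
Square 7, 4: +7·2° lon, +4·1° lat → SW at lon -106°, lat -46°.
Cell spans 2° lon × 1° lat. Centre is SW corner plus half of each.
latitude 45.500° S, longitude 105.000° W.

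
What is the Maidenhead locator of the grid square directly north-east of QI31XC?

Longitude subsquare x = 23; +1 → 24, wraps to 0 = a, carry into square.
Longitude square 3; +1 → 4.
Latitude subsquare c = 2; +1 → 3 = d.

QI41ad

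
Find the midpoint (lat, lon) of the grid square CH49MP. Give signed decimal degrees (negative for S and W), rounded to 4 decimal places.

-10.3542, -130.9583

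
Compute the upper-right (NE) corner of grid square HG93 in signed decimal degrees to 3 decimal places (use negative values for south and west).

-26.000, -20.000

Field H=7, G=6: +7·20° lon, +6·10° lat → SW at lon -40°, lat -30°.
Square 9, 3: +9·2° lon, +3·1° lat → SW at lon -22°, lat -27°.
Cell spans 2° lon × 1° lat. NE corner is SW corner plus one full cell.
latitude -26.000, longitude -20.000.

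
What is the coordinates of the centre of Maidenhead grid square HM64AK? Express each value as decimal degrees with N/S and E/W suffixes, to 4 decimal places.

34.4375° N, 27.9583° W

Field H=7, M=12: +7·20° lon, +12·10° lat → SW at lon -40°, lat 30°.
Square 6, 4: +6·2° lon, +4·1° lat → SW at lon -28°, lat 34°.
Subsquare a=0, k=10: +0·0.0833333° lon, +10·0.0416667° lat → SW at lon -28°, lat 34.4167°.
Cell spans 0.0833333° lon × 0.0416667° lat. Centre is SW corner plus half of each.
latitude 34.4375° N, longitude 27.9583° W.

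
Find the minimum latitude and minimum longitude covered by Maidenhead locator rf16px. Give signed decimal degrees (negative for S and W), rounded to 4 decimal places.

Field R=17, F=5: +17·20° lon, +5·10° lat → SW at lon 160°, lat -40°.
Square 1, 6: +1·2° lon, +6·1° lat → SW at lon 162°, lat -34°.
Subsquare p=15, x=23: +15·0.0833333° lon, +23·0.0416667° lat → SW at lon 163.25°, lat -33.0417°.
latitude -33.0417, longitude 163.2500.

-33.0417, 163.2500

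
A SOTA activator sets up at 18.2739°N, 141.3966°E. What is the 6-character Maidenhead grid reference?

QK08qg

Add 180° to longitude and 90° to latitude: 321.3966, 108.2739.
Field: lon ⌊321.3966/20⌋ = 16 → Q; lat ⌊108.2739/10⌋ = 10 → K.
Square: lon ⌊1.3966/2⌋ = 0; lat ⌊8.2739/1⌋ = 8.
Subsquare: lon ⌊1.3966/0.0833333⌋ = 16 → q; lat ⌊0.2739/0.0416667⌋ = 6 → g.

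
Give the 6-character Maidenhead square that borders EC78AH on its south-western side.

EC68xg

Longitude subsquare a = 0; −1 → -1, wraps to 23 = x, carry into square.
Longitude square 7; −1 → 6.
Latitude subsquare h = 7; −1 → 6 = g.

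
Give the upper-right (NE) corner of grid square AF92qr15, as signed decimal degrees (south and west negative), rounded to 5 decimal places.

Field A=0, F=5: +0·20° lon, +5·10° lat → SW at lon -180°, lat -40°.
Square 9, 2: +9·2° lon, +2·1° lat → SW at lon -162°, lat -38°.
Subsquare q=16, r=17: +16·0.0833333° lon, +17·0.0416667° lat → SW at lon -160.667°, lat -37.2917°.
Extended square 1, 5: +1·0.00833333° lon, +5·0.00416667° lat → SW at lon -160.658°, lat -37.2708°.
Cell spans 0.00833333° lon × 0.00416667° lat. NE corner is SW corner plus one full cell.
latitude -37.26667, longitude -160.65000.

-37.26667, -160.65000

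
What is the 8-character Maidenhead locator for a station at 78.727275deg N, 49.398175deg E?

LQ48qr74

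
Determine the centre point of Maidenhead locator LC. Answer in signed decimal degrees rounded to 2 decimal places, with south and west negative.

-65.00, 50.00

Field L=11, C=2: +11·20° lon, +2·10° lat → SW at lon 40°, lat -70°.
Cell spans 20° lon × 10° lat. Centre is SW corner plus half of each.
latitude -65.00, longitude 50.00.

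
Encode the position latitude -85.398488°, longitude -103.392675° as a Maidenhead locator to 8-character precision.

DA84ho24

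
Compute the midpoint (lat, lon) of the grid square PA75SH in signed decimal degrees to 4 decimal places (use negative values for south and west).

Field P=15, A=0: +15·20° lon, +0·10° lat → SW at lon 120°, lat -90°.
Square 7, 5: +7·2° lon, +5·1° lat → SW at lon 134°, lat -85°.
Subsquare s=18, h=7: +18·0.0833333° lon, +7·0.0416667° lat → SW at lon 135.5°, lat -84.7083°.
Cell spans 0.0833333° lon × 0.0416667° lat. Centre is SW corner plus half of each.
latitude -84.6875, longitude 135.5417.

-84.6875, 135.5417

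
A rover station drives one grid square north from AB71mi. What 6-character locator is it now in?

AB71mj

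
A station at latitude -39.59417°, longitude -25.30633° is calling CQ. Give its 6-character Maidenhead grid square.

HF70ij

Add 180° to longitude and 90° to latitude: 154.6937, 50.4058.
Field: lon ⌊154.6937/20⌋ = 7 → H; lat ⌊50.4058/10⌋ = 5 → F.
Square: lon ⌊14.6937/2⌋ = 7; lat ⌊0.4058/1⌋ = 0.
Subsquare: lon ⌊0.6937/0.0833333⌋ = 8 → i; lat ⌊0.4058/0.0416667⌋ = 9 → j.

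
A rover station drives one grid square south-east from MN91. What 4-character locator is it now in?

NN00

Longitude square 9; +1 → 10, wraps to 0, carry into field.
Longitude field M = 12; +1 → 13 = N.
Latitude square 1; −1 → 0.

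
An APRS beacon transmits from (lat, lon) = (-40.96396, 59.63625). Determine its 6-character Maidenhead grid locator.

Offset from 180°W / 90°S: lon 239.6362°, lat 49.0360°.
Field: 239.6362/20 → 11 → L, 49.0360/10 → 4 → E; chars LE.
Square: 19.6362/2 → 9, 9.0360/1 → 9; chars 99.
Subsquare: 1.6362/0.0833333 → 19 → t, 0.0360/0.0416667 → 0 → a; chars ta.

LE99ta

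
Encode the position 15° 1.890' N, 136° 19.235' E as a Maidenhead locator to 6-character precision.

PK85da

Add 180° to longitude and 90° to latitude: 316.3206, 105.0315.
Field: 316.3206/20 → 15 → P, 105.0315/10 → 10 → K; chars PK.
Square: 16.3206/2 → 8, 5.0315/1 → 5; chars 85.
Subsquare: 0.3206/0.0833333 → 3 → d, 0.0315/0.0416667 → 0 → a; chars da.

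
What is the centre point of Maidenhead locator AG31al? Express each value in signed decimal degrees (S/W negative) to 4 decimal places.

Field A=0, G=6: +0·20° lon, +6·10° lat → SW at lon -180°, lat -30°.
Square 3, 1: +3·2° lon, +1·1° lat → SW at lon -174°, lat -29°.
Subsquare a=0, l=11: +0·0.0833333° lon, +11·0.0416667° lat → SW at lon -174°, lat -28.5417°.
Cell spans 0.0833333° lon × 0.0416667° lat. Centre is SW corner plus half of each.
latitude -28.5208, longitude -173.9583.

-28.5208, -173.9583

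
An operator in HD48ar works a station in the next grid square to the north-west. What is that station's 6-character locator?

Longitude subsquare a = 0; −1 → -1, wraps to 23 = x, carry into square.
Longitude square 4; −1 → 3.
Latitude subsquare r = 17; +1 → 18 = s.

HD38xs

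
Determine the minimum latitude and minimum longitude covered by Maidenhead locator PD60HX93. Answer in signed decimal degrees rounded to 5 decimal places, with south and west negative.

-59.02917, 132.65833

Field P=15, D=3: +15·20° lon, +3·10° lat → SW at lon 120°, lat -60°.
Square 6, 0: +6·2° lon, +0·1° lat → SW at lon 132°, lat -60°.
Subsquare h=7, x=23: +7·0.0833333° lon, +23·0.0416667° lat → SW at lon 132.583°, lat -59.0417°.
Extended square 9, 3: +9·0.00833333° lon, +3·0.00416667° lat → SW at lon 132.658°, lat -59.0292°.
latitude -59.02917, longitude 132.65833.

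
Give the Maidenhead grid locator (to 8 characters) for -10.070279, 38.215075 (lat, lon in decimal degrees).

KH99cw53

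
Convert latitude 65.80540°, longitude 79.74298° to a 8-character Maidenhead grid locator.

MP95ut93

Shift to the Maidenhead origin (180°W, 90°S): lon 259.74298, lat 155.80540.
Field: lon ⌊259.74298/20⌋ = 12 → M; lat ⌊155.80540/10⌋ = 15 → P.
Square: lon ⌊19.74298/2⌋ = 9; lat ⌊5.80540/1⌋ = 5.
Subsquare: lon ⌊1.74298/0.0833333⌋ = 20 → u; lat ⌊0.80540/0.0416667⌋ = 19 → t.
Extended square: lon ⌊0.07631/0.00833333⌋ = 9; lat ⌊0.01373/0.00416667⌋ = 3.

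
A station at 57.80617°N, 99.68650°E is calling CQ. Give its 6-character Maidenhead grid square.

Offset from 180°W / 90°S: lon 279.6865°, lat 147.8062°.
Field: lon ⌊279.6865/20⌋ = 13 → N; lat ⌊147.8062/10⌋ = 14 → O.
Square: lon ⌊19.6865/2⌋ = 9; lat ⌊7.8062/1⌋ = 7.
Subsquare: lon ⌊1.6865/0.0833333⌋ = 20 → u; lat ⌊0.8062/0.0416667⌋ = 19 → t.

NO97ut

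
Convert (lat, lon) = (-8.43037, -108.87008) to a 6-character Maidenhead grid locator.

DI51nn

Offset from 180°W / 90°S: lon 71.1299°, lat 81.5696°.
Field (20°×10°, letters A–R): 71.1299/20 → 3 → D, 81.5696/10 → 8 → I; chars DI.
Square (2°×1°, digits 0–9): 11.1299/2 → 5, 1.5696/1 → 1; chars 51.
Subsquare (5′×2.5′, letters a–x): 1.1299/0.0833333 → 13 → n, 0.5696/0.0416667 → 13 → n; chars nn.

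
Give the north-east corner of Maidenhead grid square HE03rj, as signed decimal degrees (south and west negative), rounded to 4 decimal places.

-46.5833, -38.5000

Field H=7, E=4: +7·20° lon, +4·10° lat → SW at lon -40°, lat -50°.
Square 0, 3: +0·2° lon, +3·1° lat → SW at lon -40°, lat -47°.
Subsquare r=17, j=9: +17·0.0833333° lon, +9·0.0416667° lat → SW at lon -38.5833°, lat -46.625°.
Cell spans 0.0833333° lon × 0.0416667° lat. NE corner is SW corner plus one full cell.
latitude -46.5833, longitude -38.5000.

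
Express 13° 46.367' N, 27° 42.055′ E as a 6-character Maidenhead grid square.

KK33us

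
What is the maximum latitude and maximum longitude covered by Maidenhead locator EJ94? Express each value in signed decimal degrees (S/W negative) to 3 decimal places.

5.000, -80.000

Field E=4, J=9: +4·20° lon, +9·10° lat → SW at lon -100°, lat 0°.
Square 9, 4: +9·2° lon, +4·1° lat → SW at lon -82°, lat 4°.
Cell spans 2° lon × 1° lat. NE corner is SW corner plus one full cell.
latitude 5.000, longitude -80.000.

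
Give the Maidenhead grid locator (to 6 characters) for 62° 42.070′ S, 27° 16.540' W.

Offset from 180°W / 90°S: lon 152.7243°, lat 27.2988°.
Field: lon ⌊152.7243/20⌋ = 7 → H; lat ⌊27.2988/10⌋ = 2 → C.
Square: lon ⌊12.7243/2⌋ = 6; lat ⌊7.2988/1⌋ = 7.
Subsquare: lon ⌊0.7243/0.0833333⌋ = 8 → i; lat ⌊0.2988/0.0416667⌋ = 7 → h.

HC67ih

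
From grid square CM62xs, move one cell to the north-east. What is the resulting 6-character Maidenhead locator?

Longitude subsquare x = 23; +1 → 24, wraps to 0 = a, carry into square.
Longitude square 6; +1 → 7.
Latitude subsquare s = 18; +1 → 19 = t.

CM72at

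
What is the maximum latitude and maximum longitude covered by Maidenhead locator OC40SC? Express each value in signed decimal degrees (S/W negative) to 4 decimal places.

-69.8750, 109.5833

Field O=14, C=2: +14·20° lon, +2·10° lat → SW at lon 100°, lat -70°.
Square 4, 0: +4·2° lon, +0·1° lat → SW at lon 108°, lat -70°.
Subsquare s=18, c=2: +18·0.0833333° lon, +2·0.0416667° lat → SW at lon 109.5°, lat -69.9167°.
Cell spans 0.0833333° lon × 0.0416667° lat. NE corner is SW corner plus one full cell.
latitude -69.8750, longitude 109.5833.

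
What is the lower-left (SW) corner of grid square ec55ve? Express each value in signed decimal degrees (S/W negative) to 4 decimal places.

Field E=4, C=2: +4·20° lon, +2·10° lat → SW at lon -100°, lat -70°.
Square 5, 5: +5·2° lon, +5·1° lat → SW at lon -90°, lat -65°.
Subsquare v=21, e=4: +21·0.0833333° lon, +4·0.0416667° lat → SW at lon -88.25°, lat -64.8333°.
latitude -64.8333, longitude -88.2500.

-64.8333, -88.2500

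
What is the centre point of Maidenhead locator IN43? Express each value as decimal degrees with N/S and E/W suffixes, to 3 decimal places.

Field I=8, N=13: +8·20° lon, +13·10° lat → SW at lon -20°, lat 40°.
Square 4, 3: +4·2° lon, +3·1° lat → SW at lon -12°, lat 43°.
Cell spans 2° lon × 1° lat. Centre is SW corner plus half of each.
latitude 43.500° N, longitude 11.000° W.

43.500° N, 11.000° W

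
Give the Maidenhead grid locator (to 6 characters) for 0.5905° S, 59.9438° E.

LI99xj

Offset from 180°W / 90°S: lon 239.9438°, lat 89.4095°.
Field: 239.9438/20 → 11 → L, 89.4095/10 → 8 → I; chars LI.
Square: 19.9438/2 → 9, 9.4095/1 → 9; chars 99.
Subsquare: 1.9438/0.0833333 → 23 → x, 0.4095/0.0416667 → 9 → j; chars xj.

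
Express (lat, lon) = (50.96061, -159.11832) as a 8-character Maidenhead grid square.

BO00kx50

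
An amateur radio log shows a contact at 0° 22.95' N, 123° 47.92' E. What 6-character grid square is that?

PJ10vj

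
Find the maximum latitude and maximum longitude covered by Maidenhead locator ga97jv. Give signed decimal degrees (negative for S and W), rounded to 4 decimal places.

Field G=6, A=0: +6·20° lon, +0·10° lat → SW at lon -60°, lat -90°.
Square 9, 7: +9·2° lon, +7·1° lat → SW at lon -42°, lat -83°.
Subsquare j=9, v=21: +9·0.0833333° lon, +21·0.0416667° lat → SW at lon -41.25°, lat -82.125°.
Cell spans 0.0833333° lon × 0.0416667° lat. NE corner is SW corner plus one full cell.
latitude -82.0833, longitude -41.1667.

-82.0833, -41.1667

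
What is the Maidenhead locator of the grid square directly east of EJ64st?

EJ64tt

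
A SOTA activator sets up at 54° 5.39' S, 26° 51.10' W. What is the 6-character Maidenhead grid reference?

HD65nv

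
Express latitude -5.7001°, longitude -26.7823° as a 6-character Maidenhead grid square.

HI64oh

Offset from 180°W / 90°S: lon 153.2177°, lat 84.2999°.
Field: lon ⌊153.2177/20⌋ = 7 → H; lat ⌊84.2999/10⌋ = 8 → I.
Square: lon ⌊13.2177/2⌋ = 6; lat ⌊4.2999/1⌋ = 4.
Subsquare: lon ⌊1.2177/0.0833333⌋ = 14 → o; lat ⌊0.2999/0.0416667⌋ = 7 → h.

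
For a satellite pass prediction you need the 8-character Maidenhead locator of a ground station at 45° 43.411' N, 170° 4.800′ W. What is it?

AN45xr03

Offset from 180°W / 90°S: lon 9.92000°, lat 135.72352°.
Field: lon ⌊9.92000/20⌋ = 0 → A; lat ⌊135.72352/10⌋ = 13 → N.
Square: lon ⌊9.92000/2⌋ = 4; lat ⌊5.72352/1⌋ = 5.
Subsquare: lon ⌊1.92000/0.0833333⌋ = 23 → x; lat ⌊0.72352/0.0416667⌋ = 17 → r.
Extended square: lon ⌊0.00333/0.00833333⌋ = 0; lat ⌊0.01518/0.00416667⌋ = 3.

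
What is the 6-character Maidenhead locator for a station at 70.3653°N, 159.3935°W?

BQ00hi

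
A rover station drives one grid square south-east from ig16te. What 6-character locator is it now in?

IG16ud

Longitude subsquare t = 19; +1 → 20 = u.
Latitude subsquare e = 4; −1 → 3 = d.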